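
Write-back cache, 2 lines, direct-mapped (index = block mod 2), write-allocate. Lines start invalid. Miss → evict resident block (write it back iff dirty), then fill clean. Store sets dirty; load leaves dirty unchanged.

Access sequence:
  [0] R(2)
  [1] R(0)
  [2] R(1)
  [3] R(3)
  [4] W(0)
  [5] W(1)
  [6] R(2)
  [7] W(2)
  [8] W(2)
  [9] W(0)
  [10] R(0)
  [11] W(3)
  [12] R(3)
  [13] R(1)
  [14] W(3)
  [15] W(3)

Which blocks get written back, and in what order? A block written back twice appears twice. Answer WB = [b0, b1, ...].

0: R B2 → L0 miss [-]
1: R B0 → L0 miss [-]
2: R B1 → L1 miss [-]
3: R B3 → L1 miss [-]
4: W B0 → L0 hit [D]
5: W B1 → L1 miss [D]
6: R B2 → L0 miss wb→B0 [-]
7: W B2 → L0 hit [D]
8: W B2 → L0 hit [D]
9: W B0 → L0 miss wb→B2 [D]
10: R B0 → L0 hit [D]
11: W B3 → L1 miss wb→B1 [D]
12: R B3 → L1 hit [D]
13: R B1 → L1 miss wb→B3 [-]
14: W B3 → L1 miss [D]
15: W B3 → L1 hit [D]

WB = [0, 2, 1, 3]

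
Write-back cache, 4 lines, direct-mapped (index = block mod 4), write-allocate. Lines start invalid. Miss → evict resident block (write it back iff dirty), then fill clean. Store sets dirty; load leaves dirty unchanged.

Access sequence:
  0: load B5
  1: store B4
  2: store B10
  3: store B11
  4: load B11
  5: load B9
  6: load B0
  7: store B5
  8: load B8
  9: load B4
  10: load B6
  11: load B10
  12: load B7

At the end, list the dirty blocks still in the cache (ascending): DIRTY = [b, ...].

0: R B5 → L1 miss [-]
1: W B4 → L0 miss [D]
2: W B10 → L2 miss [D]
3: W B11 → L3 miss [D]
4: R B11 → L3 hit [D]
5: R B9 → L1 miss [-]
6: R B0 → L0 miss wb→B4 [-]
7: W B5 → L1 miss [D]
8: R B8 → L0 miss [-]
9: R B4 → L0 miss [-]
10: R B6 → L2 miss wb→B10 [-]
11: R B10 → L2 miss [-]
12: R B7 → L3 miss wb→B11 [-]

DIRTY = [5]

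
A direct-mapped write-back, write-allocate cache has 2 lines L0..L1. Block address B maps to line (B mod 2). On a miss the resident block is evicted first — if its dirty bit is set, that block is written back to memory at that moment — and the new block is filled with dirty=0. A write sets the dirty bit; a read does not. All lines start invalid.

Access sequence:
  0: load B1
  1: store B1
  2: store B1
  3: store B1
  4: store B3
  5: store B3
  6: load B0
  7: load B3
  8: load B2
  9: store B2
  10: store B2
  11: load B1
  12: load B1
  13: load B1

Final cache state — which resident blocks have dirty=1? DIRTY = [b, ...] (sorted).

DIRTY = [2]

0: R B1 → L1 miss [-]
1: W B1 → L1 hit [D]
2: W B1 → L1 hit [D]
3: W B1 → L1 hit [D]
4: W B3 → L1 miss wb→B1 [D]
5: W B3 → L1 hit [D]
6: R B0 → L0 miss [-]
7: R B3 → L1 hit [D]
8: R B2 → L0 miss [-]
9: W B2 → L0 hit [D]
10: W B2 → L0 hit [D]
11: R B1 → L1 miss wb→B3 [-]
12: R B1 → L1 hit [-]
13: R B1 → L1 hit [-]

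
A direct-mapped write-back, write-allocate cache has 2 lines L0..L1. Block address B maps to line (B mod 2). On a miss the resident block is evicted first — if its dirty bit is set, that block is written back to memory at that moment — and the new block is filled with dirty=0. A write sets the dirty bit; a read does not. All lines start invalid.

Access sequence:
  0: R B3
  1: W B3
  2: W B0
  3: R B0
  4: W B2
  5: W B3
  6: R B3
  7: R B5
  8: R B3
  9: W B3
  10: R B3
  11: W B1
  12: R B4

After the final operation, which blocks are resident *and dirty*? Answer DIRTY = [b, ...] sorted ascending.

0: R B3 → L1 miss [-]
1: W B3 → L1 hit [D]
2: W B0 → L0 miss [D]
3: R B0 → L0 hit [D]
4: W B2 → L0 miss wb→B0 [D]
5: W B3 → L1 hit [D]
6: R B3 → L1 hit [D]
7: R B5 → L1 miss wb→B3 [-]
8: R B3 → L1 miss [-]
9: W B3 → L1 hit [D]
10: R B3 → L1 hit [D]
11: W B1 → L1 miss wb→B3 [D]
12: R B4 → L0 miss wb→B2 [-]

DIRTY = [1]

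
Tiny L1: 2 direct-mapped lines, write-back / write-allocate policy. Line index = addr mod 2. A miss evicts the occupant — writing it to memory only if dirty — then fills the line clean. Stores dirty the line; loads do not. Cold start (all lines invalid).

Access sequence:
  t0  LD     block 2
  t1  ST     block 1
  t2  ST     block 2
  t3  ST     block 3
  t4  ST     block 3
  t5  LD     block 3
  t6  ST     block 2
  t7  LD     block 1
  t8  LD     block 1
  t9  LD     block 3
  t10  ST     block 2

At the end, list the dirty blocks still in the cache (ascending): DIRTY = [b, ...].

DIRTY = [2]

0: R B2 -> L0 miss  d=-]
1: W B1 -> L1 miss  d=D]
2: W B2 -> L0 hit  d=D]
3: W B3 -> L1 miss wb->B1  d=D]
4: W B3 -> L1 hit  d=D]
5: R B3 -> L1 hit  d=D]
6: W B2 -> L0 hit  d=D]
7: R B1 -> L1 miss wb->B3  d=-]
8: R B1 -> L1 hit  d=-]
9: R B3 -> L1 miss  d=-]
10: W B2 -> L0 hit  d=D]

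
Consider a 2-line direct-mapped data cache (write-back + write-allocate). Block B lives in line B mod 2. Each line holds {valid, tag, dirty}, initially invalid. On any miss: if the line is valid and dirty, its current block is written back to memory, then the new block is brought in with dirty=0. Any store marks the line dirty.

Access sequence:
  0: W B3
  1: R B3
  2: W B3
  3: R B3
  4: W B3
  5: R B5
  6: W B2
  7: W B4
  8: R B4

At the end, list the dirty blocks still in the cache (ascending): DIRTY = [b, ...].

0: W B3 → L1 miss [D]
1: R B3 → L1 hit [D]
2: W B3 → L1 hit [D]
3: R B3 → L1 hit [D]
4: W B3 → L1 hit [D]
5: R B5 → L1 miss wb→B3 [-]
6: W B2 → L0 miss [D]
7: W B4 → L0 miss wb→B2 [D]
8: R B4 → L0 hit [D]

DIRTY = [4]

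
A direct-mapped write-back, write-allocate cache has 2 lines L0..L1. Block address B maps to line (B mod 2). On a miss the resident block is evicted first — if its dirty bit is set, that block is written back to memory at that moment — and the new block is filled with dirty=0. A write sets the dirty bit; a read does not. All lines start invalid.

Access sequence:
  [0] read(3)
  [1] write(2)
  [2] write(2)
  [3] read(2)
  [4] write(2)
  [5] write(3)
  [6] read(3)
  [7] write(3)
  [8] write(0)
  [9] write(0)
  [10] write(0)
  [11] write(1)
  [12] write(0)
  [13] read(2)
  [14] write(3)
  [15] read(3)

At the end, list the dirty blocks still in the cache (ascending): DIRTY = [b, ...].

  0 | R B3 → L1 miss [-]
  1 | W B2 → L0 miss [D]
  2 | W B2 → L0 hit [D]
  3 | R B2 → L0 hit [D]
  4 | W B2 → L0 hit [D]
  5 | W B3 → L1 hit [D]
  6 | R B3 → L1 hit [D]
  7 | W B3 → L1 hit [D]
  8 | W B0 → L0 miss wb→B2 [D]
  9 | W B0 → L0 hit [D]
  10 | W B0 → L0 hit [D]
  11 | W B1 → L1 miss wb→B3 [D]
  12 | W B0 → L0 hit [D]
  13 | R B2 → L0 miss wb→B0 [-]
  14 | W B3 → L1 miss wb→B1 [D]
  15 | R B3 → L1 hit [D]

DIRTY = [3]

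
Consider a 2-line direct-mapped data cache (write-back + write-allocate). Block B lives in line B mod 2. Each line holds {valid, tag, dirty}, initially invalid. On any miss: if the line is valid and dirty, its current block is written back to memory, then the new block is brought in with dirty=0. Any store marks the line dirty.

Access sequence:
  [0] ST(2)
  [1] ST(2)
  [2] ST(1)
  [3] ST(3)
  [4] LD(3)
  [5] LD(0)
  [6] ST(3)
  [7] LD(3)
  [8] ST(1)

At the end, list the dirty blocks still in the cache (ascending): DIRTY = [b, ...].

DIRTY = [1]

  0 | W B2 → L0 miss [D]
  1 | W B2 → L0 hit [D]
  2 | W B1 → L1 miss [D]
  3 | W B3 → L1 miss wb→B1 [D]
  4 | R B3 → L1 hit [D]
  5 | R B0 → L0 miss wb→B2 [-]
  6 | W B3 → L1 hit [D]
  7 | R B3 → L1 hit [D]
  8 | W B1 → L1 miss wb→B3 [D]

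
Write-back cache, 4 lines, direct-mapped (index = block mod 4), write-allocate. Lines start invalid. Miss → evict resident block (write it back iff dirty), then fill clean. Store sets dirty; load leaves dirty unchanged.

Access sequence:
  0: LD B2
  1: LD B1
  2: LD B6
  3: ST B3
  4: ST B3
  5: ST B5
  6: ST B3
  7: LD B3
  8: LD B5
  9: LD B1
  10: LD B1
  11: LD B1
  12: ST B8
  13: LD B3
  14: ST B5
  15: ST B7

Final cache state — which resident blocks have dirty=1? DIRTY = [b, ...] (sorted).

0: R B2 → L2 miss [-]
1: R B1 → L1 miss [-]
2: R B6 → L2 miss [-]
3: W B3 → L3 miss [D]
4: W B3 → L3 hit [D]
5: W B5 → L1 miss [D]
6: W B3 → L3 hit [D]
7: R B3 → L3 hit [D]
8: R B5 → L1 hit [D]
9: R B1 → L1 miss wb→B5 [-]
10: R B1 → L1 hit [-]
11: R B1 → L1 hit [-]
12: W B8 → L0 miss [D]
13: R B3 → L3 hit [D]
14: W B5 → L1 miss [D]
15: W B7 → L3 miss wb→B3 [D]

DIRTY = [5, 7, 8]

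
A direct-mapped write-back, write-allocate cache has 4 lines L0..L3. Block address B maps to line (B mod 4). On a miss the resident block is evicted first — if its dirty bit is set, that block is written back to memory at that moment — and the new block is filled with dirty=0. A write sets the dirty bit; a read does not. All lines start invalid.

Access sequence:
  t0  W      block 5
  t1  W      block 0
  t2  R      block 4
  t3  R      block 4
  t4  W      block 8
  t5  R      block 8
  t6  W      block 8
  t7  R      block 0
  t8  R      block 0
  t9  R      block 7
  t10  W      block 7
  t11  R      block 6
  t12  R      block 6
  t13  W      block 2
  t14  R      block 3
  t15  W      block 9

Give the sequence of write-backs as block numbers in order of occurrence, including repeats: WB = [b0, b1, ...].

WB = [0, 8, 7, 5]

0: W B5 -> L1 miss  d=D]
1: W B0 -> L0 miss  d=D]
2: R B4 -> L0 miss wb->B0  d=-]
3: R B4 -> L0 hit  d=-]
4: W B8 -> L0 miss  d=D]
5: R B8 -> L0 hit  d=D]
6: W B8 -> L0 hit  d=D]
7: R B0 -> L0 miss wb->B8  d=-]
8: R B0 -> L0 hit  d=-]
9: R B7 -> L3 miss  d=-]
10: W B7 -> L3 hit  d=D]
11: R B6 -> L2 miss  d=-]
12: R B6 -> L2 hit  d=-]
13: W B2 -> L2 miss  d=D]
14: R B3 -> L3 miss wb->B7  d=-]
15: W B9 -> L1 miss wb->B5  d=D]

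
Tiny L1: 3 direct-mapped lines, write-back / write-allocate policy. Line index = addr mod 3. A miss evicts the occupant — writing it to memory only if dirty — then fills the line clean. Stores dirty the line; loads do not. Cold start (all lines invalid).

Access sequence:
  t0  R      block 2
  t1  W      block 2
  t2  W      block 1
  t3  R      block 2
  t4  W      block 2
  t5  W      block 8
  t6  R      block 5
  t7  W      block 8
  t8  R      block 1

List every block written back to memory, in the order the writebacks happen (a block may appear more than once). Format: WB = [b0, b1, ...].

WB = [2, 8]

0: R B2 → L2 miss [-]
1: W B2 → L2 hit [D]
2: W B1 → L1 miss [D]
3: R B2 → L2 hit [D]
4: W B2 → L2 hit [D]
5: W B8 → L2 miss wb→B2 [D]
6: R B5 → L2 miss wb→B8 [-]
7: W B8 → L2 miss [D]
8: R B1 → L1 hit [D]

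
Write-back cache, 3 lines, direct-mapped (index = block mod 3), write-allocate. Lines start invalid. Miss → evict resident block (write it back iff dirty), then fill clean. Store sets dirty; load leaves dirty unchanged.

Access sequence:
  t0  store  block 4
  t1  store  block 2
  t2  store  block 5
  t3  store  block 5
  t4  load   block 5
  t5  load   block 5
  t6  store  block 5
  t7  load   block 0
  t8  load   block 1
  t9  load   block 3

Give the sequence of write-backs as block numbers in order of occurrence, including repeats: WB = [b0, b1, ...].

0: W B4 -> L1 miss  d=D]
1: W B2 -> L2 miss  d=D]
2: W B5 -> L2 miss wb->B2  d=D]
3: W B5 -> L2 hit  d=D]
4: R B5 -> L2 hit  d=D]
5: R B5 -> L2 hit  d=D]
6: W B5 -> L2 hit  d=D]
7: R B0 -> L0 miss  d=-]
8: R B1 -> L1 miss wb->B4  d=-]
9: R B3 -> L0 miss  d=-]

WB = [2, 4]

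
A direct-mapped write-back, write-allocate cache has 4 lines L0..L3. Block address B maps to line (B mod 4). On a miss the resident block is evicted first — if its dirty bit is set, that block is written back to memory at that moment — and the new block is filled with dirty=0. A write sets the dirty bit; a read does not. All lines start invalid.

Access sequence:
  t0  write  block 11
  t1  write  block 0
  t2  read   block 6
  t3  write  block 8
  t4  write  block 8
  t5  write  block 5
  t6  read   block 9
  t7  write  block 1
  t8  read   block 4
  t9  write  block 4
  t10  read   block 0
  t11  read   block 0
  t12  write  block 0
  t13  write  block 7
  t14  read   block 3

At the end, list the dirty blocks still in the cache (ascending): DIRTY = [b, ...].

DIRTY = [0, 1]

  0 | W B11 → L3 miss [D]
  1 | W B0 → L0 miss [D]
  2 | R B6 → L2 miss [-]
  3 | W B8 → L0 miss wb→B0 [D]
  4 | W B8 → L0 hit [D]
  5 | W B5 → L1 miss [D]
  6 | R B9 → L1 miss wb→B5 [-]
  7 | W B1 → L1 miss [D]
  8 | R B4 → L0 miss wb→B8 [-]
  9 | W B4 → L0 hit [D]
  10 | R B0 → L0 miss wb→B4 [-]
  11 | R B0 → L0 hit [-]
  12 | W B0 → L0 hit [D]
  13 | W B7 → L3 miss wb→B11 [D]
  14 | R B3 → L3 miss wb→B7 [-]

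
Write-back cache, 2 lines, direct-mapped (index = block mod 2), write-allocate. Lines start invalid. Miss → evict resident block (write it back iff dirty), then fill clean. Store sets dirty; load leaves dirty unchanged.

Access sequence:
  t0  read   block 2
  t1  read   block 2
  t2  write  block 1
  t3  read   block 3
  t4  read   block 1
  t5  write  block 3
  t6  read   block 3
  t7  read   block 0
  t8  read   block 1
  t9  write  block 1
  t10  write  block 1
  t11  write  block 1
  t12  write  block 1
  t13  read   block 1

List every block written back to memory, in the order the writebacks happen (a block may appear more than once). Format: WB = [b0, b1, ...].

WB = [1, 3]

0: R B2 → L0 miss [-]
1: R B2 → L0 hit [-]
2: W B1 → L1 miss [D]
3: R B3 → L1 miss wb→B1 [-]
4: R B1 → L1 miss [-]
5: W B3 → L1 miss [D]
6: R B3 → L1 hit [D]
7: R B0 → L0 miss [-]
8: R B1 → L1 miss wb→B3 [-]
9: W B1 → L1 hit [D]
10: W B1 → L1 hit [D]
11: W B1 → L1 hit [D]
12: W B1 → L1 hit [D]
13: R B1 → L1 hit [D]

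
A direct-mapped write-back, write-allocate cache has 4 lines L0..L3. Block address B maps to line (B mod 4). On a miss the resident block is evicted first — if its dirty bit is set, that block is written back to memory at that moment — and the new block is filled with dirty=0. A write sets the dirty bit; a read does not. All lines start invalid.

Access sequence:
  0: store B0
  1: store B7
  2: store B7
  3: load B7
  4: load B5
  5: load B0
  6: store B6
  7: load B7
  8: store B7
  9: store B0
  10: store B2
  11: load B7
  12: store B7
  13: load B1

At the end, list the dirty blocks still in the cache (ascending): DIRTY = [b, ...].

DIRTY = [0, 2, 7]

0: W B0 → L0 miss [D]
1: W B7 → L3 miss [D]
2: W B7 → L3 hit [D]
3: R B7 → L3 hit [D]
4: R B5 → L1 miss [-]
5: R B0 → L0 hit [D]
6: W B6 → L2 miss [D]
7: R B7 → L3 hit [D]
8: W B7 → L3 hit [D]
9: W B0 → L0 hit [D]
10: W B2 → L2 miss wb→B6 [D]
11: R B7 → L3 hit [D]
12: W B7 → L3 hit [D]
13: R B1 → L1 miss [-]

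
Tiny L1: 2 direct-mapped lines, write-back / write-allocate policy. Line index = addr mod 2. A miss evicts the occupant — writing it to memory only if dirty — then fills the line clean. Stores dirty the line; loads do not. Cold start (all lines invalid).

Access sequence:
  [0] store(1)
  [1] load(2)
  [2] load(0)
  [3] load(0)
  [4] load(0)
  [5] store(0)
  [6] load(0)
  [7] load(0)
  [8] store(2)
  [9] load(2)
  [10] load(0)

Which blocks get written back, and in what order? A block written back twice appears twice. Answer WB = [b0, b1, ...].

WB = [0, 2]

0: W B1 -> L1 miss  d=D]
1: R B2 -> L0 miss  d=-]
2: R B0 -> L0 miss  d=-]
3: R B0 -> L0 hit  d=-]
4: R B0 -> L0 hit  d=-]
5: W B0 -> L0 hit  d=D]
6: R B0 -> L0 hit  d=D]
7: R B0 -> L0 hit  d=D]
8: W B2 -> L0 miss wb->B0  d=D]
9: R B2 -> L0 hit  d=D]
10: R B0 -> L0 miss wb->B2  d=-]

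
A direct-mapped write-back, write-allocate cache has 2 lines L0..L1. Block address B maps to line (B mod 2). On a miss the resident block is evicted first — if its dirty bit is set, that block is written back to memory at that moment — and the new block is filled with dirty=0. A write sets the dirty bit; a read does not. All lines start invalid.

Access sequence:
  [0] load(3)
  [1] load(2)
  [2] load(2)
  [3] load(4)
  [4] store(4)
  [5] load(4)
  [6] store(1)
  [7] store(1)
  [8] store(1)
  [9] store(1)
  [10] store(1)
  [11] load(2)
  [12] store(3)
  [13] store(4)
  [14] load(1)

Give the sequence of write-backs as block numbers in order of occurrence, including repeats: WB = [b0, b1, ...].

  0 | R B3 → L1 miss [-]
  1 | R B2 → L0 miss [-]
  2 | R B2 → L0 hit [-]
  3 | R B4 → L0 miss [-]
  4 | W B4 → L0 hit [D]
  5 | R B4 → L0 hit [D]
  6 | W B1 → L1 miss [D]
  7 | W B1 → L1 hit [D]
  8 | W B1 → L1 hit [D]
  9 | W B1 → L1 hit [D]
  10 | W B1 → L1 hit [D]
  11 | R B2 → L0 miss wb→B4 [-]
  12 | W B3 → L1 miss wb→B1 [D]
  13 | W B4 → L0 miss [D]
  14 | R B1 → L1 miss wb→B3 [-]

WB = [4, 1, 3]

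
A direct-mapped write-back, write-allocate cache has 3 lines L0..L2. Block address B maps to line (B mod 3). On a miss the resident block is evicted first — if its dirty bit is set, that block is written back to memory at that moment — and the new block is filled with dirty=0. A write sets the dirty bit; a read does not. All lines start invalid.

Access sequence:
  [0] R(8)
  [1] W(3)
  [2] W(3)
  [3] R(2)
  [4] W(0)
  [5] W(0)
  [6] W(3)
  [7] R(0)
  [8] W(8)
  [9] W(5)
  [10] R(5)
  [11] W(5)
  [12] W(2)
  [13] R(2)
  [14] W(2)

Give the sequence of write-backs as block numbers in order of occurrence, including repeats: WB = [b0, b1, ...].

WB = [3, 0, 3, 8, 5]

  0 | R B8 → L2 miss [-]
  1 | W B3 → L0 miss [D]
  2 | W B3 → L0 hit [D]
  3 | R B2 → L2 miss [-]
  4 | W B0 → L0 miss wb→B3 [D]
  5 | W B0 → L0 hit [D]
  6 | W B3 → L0 miss wb→B0 [D]
  7 | R B0 → L0 miss wb→B3 [-]
  8 | W B8 → L2 miss [D]
  9 | W B5 → L2 miss wb→B8 [D]
  10 | R B5 → L2 hit [D]
  11 | W B5 → L2 hit [D]
  12 | W B2 → L2 miss wb→B5 [D]
  13 | R B2 → L2 hit [D]
  14 | W B2 → L2 hit [D]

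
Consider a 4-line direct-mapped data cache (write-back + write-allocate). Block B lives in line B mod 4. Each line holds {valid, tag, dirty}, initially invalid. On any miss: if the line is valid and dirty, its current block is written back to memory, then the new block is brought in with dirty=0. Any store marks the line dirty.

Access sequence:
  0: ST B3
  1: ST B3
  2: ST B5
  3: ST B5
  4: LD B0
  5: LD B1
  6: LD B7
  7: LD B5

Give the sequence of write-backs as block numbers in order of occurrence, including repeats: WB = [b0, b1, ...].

  0 | W B3 → L3 miss [D]
  1 | W B3 → L3 hit [D]
  2 | W B5 → L1 miss [D]
  3 | W B5 → L1 hit [D]
  4 | R B0 → L0 miss [-]
  5 | R B1 → L1 miss wb→B5 [-]
  6 | R B7 → L3 miss wb→B3 [-]
  7 | R B5 → L1 miss [-]

WB = [5, 3]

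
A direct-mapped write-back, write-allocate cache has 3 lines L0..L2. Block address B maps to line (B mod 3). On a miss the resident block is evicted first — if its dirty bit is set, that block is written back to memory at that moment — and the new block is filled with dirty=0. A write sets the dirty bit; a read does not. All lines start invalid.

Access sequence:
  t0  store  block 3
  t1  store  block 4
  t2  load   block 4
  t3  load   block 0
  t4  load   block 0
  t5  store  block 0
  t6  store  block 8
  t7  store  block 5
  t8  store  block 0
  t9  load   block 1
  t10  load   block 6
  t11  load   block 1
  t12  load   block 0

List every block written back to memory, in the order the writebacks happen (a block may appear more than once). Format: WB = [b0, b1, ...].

WB = [3, 8, 4, 0]

0: W B3 -> L0 miss  d=D]
1: W B4 -> L1 miss  d=D]
2: R B4 -> L1 hit  d=D]
3: R B0 -> L0 miss wb->B3  d=-]
4: R B0 -> L0 hit  d=-]
5: W B0 -> L0 hit  d=D]
6: W B8 -> L2 miss  d=D]
7: W B5 -> L2 miss wb->B8  d=D]
8: W B0 -> L0 hit  d=D]
9: R B1 -> L1 miss wb->B4  d=-]
10: R B6 -> L0 miss wb->B0  d=-]
11: R B1 -> L1 hit  d=-]
12: R B0 -> L0 miss  d=-]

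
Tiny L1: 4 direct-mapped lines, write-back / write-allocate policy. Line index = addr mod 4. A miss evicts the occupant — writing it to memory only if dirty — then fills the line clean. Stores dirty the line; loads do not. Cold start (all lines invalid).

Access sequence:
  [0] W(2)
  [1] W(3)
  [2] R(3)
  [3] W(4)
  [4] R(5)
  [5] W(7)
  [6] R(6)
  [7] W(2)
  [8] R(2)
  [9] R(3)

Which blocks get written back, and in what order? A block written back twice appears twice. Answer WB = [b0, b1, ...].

0: W B2 -> L2 miss  d=D]
1: W B3 -> L3 miss  d=D]
2: R B3 -> L3 hit  d=D]
3: W B4 -> L0 miss  d=D]
4: R B5 -> L1 miss  d=-]
5: W B7 -> L3 miss wb->B3  d=D]
6: R B6 -> L2 miss wb->B2  d=-]
7: W B2 -> L2 miss  d=D]
8: R B2 -> L2 hit  d=D]
9: R B3 -> L3 miss wb->B7  d=-]

WB = [3, 2, 7]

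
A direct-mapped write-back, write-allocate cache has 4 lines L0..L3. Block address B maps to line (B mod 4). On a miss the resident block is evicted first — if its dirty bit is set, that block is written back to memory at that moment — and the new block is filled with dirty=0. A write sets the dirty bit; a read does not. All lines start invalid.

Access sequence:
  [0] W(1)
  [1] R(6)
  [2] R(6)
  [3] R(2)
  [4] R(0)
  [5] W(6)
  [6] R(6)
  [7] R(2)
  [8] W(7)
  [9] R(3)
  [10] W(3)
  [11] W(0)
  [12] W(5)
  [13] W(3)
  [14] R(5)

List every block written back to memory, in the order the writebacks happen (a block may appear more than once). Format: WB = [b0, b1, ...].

WB = [6, 7, 1]

0: W B1 → L1 miss [D]
1: R B6 → L2 miss [-]
2: R B6 → L2 hit [-]
3: R B2 → L2 miss [-]
4: R B0 → L0 miss [-]
5: W B6 → L2 miss [D]
6: R B6 → L2 hit [D]
7: R B2 → L2 miss wb→B6 [-]
8: W B7 → L3 miss [D]
9: R B3 → L3 miss wb→B7 [-]
10: W B3 → L3 hit [D]
11: W B0 → L0 hit [D]
12: W B5 → L1 miss wb→B1 [D]
13: W B3 → L3 hit [D]
14: R B5 → L1 hit [D]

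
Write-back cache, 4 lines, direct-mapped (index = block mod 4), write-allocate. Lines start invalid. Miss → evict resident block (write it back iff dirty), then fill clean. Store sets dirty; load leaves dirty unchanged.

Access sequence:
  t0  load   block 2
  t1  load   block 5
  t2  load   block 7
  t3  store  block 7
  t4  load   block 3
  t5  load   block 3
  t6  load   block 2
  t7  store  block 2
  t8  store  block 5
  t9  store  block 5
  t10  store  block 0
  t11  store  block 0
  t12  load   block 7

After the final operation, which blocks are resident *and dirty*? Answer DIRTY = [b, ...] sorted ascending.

0: R B2 -> L2 miss  d=-]
1: R B5 -> L1 miss  d=-]
2: R B7 -> L3 miss  d=-]
3: W B7 -> L3 hit  d=D]
4: R B3 -> L3 miss wb->B7  d=-]
5: R B3 -> L3 hit  d=-]
6: R B2 -> L2 hit  d=-]
7: W B2 -> L2 hit  d=D]
8: W B5 -> L1 hit  d=D]
9: W B5 -> L1 hit  d=D]
10: W B0 -> L0 miss  d=D]
11: W B0 -> L0 hit  d=D]
12: R B7 -> L3 miss  d=-]

DIRTY = [0, 2, 5]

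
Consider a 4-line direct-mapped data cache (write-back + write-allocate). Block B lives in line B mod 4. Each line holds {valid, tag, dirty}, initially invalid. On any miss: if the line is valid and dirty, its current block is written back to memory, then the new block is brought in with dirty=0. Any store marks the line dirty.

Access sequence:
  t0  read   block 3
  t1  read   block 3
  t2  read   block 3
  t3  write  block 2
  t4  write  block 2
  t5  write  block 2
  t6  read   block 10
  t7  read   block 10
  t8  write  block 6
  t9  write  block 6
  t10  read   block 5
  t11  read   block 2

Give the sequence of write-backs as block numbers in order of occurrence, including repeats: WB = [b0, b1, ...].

WB = [2, 6]

  0 | R B3 → L3 miss [-]
  1 | R B3 → L3 hit [-]
  2 | R B3 → L3 hit [-]
  3 | W B2 → L2 miss [D]
  4 | W B2 → L2 hit [D]
  5 | W B2 → L2 hit [D]
  6 | R B10 → L2 miss wb→B2 [-]
  7 | R B10 → L2 hit [-]
  8 | W B6 → L2 miss [D]
  9 | W B6 → L2 hit [D]
  10 | R B5 → L1 miss [-]
  11 | R B2 → L2 miss wb→B6 [-]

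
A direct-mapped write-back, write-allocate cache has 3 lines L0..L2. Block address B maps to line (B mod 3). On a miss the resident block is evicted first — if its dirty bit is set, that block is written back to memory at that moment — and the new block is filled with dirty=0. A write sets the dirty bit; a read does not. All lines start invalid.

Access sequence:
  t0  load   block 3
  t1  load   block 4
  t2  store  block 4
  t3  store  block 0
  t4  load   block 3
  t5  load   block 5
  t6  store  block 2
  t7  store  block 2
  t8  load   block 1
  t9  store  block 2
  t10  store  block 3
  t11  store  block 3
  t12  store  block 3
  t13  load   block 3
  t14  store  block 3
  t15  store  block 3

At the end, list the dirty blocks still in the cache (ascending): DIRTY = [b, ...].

DIRTY = [2, 3]

0: R B3 → L0 miss [-]
1: R B4 → L1 miss [-]
2: W B4 → L1 hit [D]
3: W B0 → L0 miss [D]
4: R B3 → L0 miss wb→B0 [-]
5: R B5 → L2 miss [-]
6: W B2 → L2 miss [D]
7: W B2 → L2 hit [D]
8: R B1 → L1 miss wb→B4 [-]
9: W B2 → L2 hit [D]
10: W B3 → L0 hit [D]
11: W B3 → L0 hit [D]
12: W B3 → L0 hit [D]
13: R B3 → L0 hit [D]
14: W B3 → L0 hit [D]
15: W B3 → L0 hit [D]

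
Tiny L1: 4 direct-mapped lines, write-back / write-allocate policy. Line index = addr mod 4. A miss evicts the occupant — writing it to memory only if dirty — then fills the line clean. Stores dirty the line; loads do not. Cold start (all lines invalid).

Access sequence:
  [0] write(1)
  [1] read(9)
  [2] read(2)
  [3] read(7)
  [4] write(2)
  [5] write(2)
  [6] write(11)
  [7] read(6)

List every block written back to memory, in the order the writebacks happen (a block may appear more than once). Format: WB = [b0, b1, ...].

0: W B1 -> L1 miss  d=D]
1: R B9 -> L1 miss wb->B1  d=-]
2: R B2 -> L2 miss  d=-]
3: R B7 -> L3 miss  d=-]
4: W B2 -> L2 hit  d=D]
5: W B2 -> L2 hit  d=D]
6: W B11 -> L3 miss  d=D]
7: R B6 -> L2 miss wb->B2  d=-]

WB = [1, 2]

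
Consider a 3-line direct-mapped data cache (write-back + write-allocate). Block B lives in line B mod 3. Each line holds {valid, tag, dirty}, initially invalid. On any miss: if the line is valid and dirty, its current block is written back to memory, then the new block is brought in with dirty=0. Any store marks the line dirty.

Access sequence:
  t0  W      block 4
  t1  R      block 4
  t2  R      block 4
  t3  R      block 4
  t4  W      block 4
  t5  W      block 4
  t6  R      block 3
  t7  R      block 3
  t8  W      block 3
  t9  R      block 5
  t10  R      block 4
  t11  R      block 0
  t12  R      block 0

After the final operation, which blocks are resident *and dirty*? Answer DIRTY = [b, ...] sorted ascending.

DIRTY = [4]

0: W B4 → L1 miss [D]
1: R B4 → L1 hit [D]
2: R B4 → L1 hit [D]
3: R B4 → L1 hit [D]
4: W B4 → L1 hit [D]
5: W B4 → L1 hit [D]
6: R B3 → L0 miss [-]
7: R B3 → L0 hit [-]
8: W B3 → L0 hit [D]
9: R B5 → L2 miss [-]
10: R B4 → L1 hit [D]
11: R B0 → L0 miss wb→B3 [-]
12: R B0 → L0 hit [-]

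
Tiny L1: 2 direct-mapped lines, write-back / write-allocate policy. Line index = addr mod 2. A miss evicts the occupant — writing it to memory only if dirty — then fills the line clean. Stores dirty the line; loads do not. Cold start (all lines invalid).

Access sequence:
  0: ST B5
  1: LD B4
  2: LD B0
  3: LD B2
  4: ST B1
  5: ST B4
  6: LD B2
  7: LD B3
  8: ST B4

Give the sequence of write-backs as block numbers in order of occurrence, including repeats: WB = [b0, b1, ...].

WB = [5, 4, 1]

0: W B5 → L1 miss [D]
1: R B4 → L0 miss [-]
2: R B0 → L0 miss [-]
3: R B2 → L0 miss [-]
4: W B1 → L1 miss wb→B5 [D]
5: W B4 → L0 miss [D]
6: R B2 → L0 miss wb→B4 [-]
7: R B3 → L1 miss wb→B1 [-]
8: W B4 → L0 miss [D]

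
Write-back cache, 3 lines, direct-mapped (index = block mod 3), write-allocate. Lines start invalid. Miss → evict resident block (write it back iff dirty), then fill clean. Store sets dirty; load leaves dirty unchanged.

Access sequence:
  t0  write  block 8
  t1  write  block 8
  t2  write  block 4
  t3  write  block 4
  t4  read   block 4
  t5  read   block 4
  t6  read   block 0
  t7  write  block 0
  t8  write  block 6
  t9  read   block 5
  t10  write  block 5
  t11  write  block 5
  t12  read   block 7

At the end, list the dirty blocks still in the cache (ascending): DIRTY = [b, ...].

0: W B8 -> L2 miss  d=D]
1: W B8 -> L2 hit  d=D]
2: W B4 -> L1 miss  d=D]
3: W B4 -> L1 hit  d=D]
4: R B4 -> L1 hit  d=D]
5: R B4 -> L1 hit  d=D]
6: R B0 -> L0 miss  d=-]
7: W B0 -> L0 hit  d=D]
8: W B6 -> L0 miss wb->B0  d=D]
9: R B5 -> L2 miss wb->B8  d=-]
10: W B5 -> L2 hit  d=D]
11: W B5 -> L2 hit  d=D]
12: R B7 -> L1 miss wb->B4  d=-]

DIRTY = [5, 6]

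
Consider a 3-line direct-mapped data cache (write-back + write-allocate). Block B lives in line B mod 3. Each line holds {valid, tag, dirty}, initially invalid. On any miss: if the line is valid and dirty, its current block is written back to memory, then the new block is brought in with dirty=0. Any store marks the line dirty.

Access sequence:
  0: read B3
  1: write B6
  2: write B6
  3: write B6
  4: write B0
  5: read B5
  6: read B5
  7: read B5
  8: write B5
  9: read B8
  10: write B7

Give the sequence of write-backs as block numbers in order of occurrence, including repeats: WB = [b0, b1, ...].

0: R B3 -> L0 miss  d=-]
1: W B6 -> L0 miss  d=D]
2: W B6 -> L0 hit  d=D]
3: W B6 -> L0 hit  d=D]
4: W B0 -> L0 miss wb->B6  d=D]
5: R B5 -> L2 miss  d=-]
6: R B5 -> L2 hit  d=-]
7: R B5 -> L2 hit  d=-]
8: W B5 -> L2 hit  d=D]
9: R B8 -> L2 miss wb->B5  d=-]
10: W B7 -> L1 miss  d=D]

WB = [6, 5]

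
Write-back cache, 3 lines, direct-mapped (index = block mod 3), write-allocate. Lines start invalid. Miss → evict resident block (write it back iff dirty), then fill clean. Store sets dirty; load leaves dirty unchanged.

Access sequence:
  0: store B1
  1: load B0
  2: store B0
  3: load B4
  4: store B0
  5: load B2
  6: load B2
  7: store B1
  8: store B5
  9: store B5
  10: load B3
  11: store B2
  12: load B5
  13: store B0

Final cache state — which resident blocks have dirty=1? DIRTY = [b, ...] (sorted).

  0 | W B1 → L1 miss [D]
  1 | R B0 → L0 miss [-]
  2 | W B0 → L0 hit [D]
  3 | R B4 → L1 miss wb→B1 [-]
  4 | W B0 → L0 hit [D]
  5 | R B2 → L2 miss [-]
  6 | R B2 → L2 hit [-]
  7 | W B1 → L1 miss [D]
  8 | W B5 → L2 miss [D]
  9 | W B5 → L2 hit [D]
  10 | R B3 → L0 miss wb→B0 [-]
  11 | W B2 → L2 miss wb→B5 [D]
  12 | R B5 → L2 miss wb→B2 [-]
  13 | W B0 → L0 miss [D]

DIRTY = [0, 1]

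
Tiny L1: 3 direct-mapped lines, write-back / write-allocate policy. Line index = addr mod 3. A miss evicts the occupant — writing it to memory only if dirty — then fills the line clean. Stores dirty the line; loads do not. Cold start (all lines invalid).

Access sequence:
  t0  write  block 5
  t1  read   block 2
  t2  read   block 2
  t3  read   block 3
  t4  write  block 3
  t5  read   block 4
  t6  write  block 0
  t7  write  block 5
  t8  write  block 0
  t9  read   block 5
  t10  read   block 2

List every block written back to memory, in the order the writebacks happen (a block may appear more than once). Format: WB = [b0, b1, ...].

WB = [5, 3, 5]

0: W B5 → L2 miss [D]
1: R B2 → L2 miss wb→B5 [-]
2: R B2 → L2 hit [-]
3: R B3 → L0 miss [-]
4: W B3 → L0 hit [D]
5: R B4 → L1 miss [-]
6: W B0 → L0 miss wb→B3 [D]
7: W B5 → L2 miss [D]
8: W B0 → L0 hit [D]
9: R B5 → L2 hit [D]
10: R B2 → L2 miss wb→B5 [-]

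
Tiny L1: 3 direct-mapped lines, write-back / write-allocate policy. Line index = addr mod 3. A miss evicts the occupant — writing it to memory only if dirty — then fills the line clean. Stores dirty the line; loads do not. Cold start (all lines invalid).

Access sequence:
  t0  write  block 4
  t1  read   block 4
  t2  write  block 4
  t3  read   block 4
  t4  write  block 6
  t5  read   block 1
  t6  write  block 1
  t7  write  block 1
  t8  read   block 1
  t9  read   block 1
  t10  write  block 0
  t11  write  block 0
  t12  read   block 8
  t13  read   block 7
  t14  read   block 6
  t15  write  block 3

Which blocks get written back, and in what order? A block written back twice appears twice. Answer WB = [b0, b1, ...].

WB = [4, 6, 1, 0]

  0 | W B4 → L1 miss [D]
  1 | R B4 → L1 hit [D]
  2 | W B4 → L1 hit [D]
  3 | R B4 → L1 hit [D]
  4 | W B6 → L0 miss [D]
  5 | R B1 → L1 miss wb→B4 [-]
  6 | W B1 → L1 hit [D]
  7 | W B1 → L1 hit [D]
  8 | R B1 → L1 hit [D]
  9 | R B1 → L1 hit [D]
  10 | W B0 → L0 miss wb→B6 [D]
  11 | W B0 → L0 hit [D]
  12 | R B8 → L2 miss [-]
  13 | R B7 → L1 miss wb→B1 [-]
  14 | R B6 → L0 miss wb→B0 [-]
  15 | W B3 → L0 miss [D]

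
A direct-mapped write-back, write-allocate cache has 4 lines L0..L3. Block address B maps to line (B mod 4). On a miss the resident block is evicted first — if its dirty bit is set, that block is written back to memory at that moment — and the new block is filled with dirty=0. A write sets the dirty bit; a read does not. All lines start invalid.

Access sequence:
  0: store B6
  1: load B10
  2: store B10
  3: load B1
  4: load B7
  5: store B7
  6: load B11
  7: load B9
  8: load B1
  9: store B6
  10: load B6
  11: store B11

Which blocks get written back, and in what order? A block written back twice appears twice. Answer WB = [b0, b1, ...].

  0 | W B6 → L2 miss [D]
  1 | R B10 → L2 miss wb→B6 [-]
  2 | W B10 → L2 hit [D]
  3 | R B1 → L1 miss [-]
  4 | R B7 → L3 miss [-]
  5 | W B7 → L3 hit [D]
  6 | R B11 → L3 miss wb→B7 [-]
  7 | R B9 → L1 miss [-]
  8 | R B1 → L1 miss [-]
  9 | W B6 → L2 miss wb→B10 [D]
  10 | R B6 → L2 hit [D]
  11 | W B11 → L3 hit [D]

WB = [6, 7, 10]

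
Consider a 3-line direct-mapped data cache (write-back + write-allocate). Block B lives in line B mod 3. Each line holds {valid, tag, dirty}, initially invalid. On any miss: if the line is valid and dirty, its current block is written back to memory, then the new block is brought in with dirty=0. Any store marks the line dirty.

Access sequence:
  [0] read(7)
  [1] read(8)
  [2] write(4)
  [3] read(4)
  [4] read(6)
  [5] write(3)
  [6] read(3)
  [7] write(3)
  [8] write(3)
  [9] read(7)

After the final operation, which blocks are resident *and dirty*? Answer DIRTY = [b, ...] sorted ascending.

DIRTY = [3]

0: R B7 -> L1 miss  d=-]
1: R B8 -> L2 miss  d=-]
2: W B4 -> L1 miss  d=D]
3: R B4 -> L1 hit  d=D]
4: R B6 -> L0 miss  d=-]
5: W B3 -> L0 miss  d=D]
6: R B3 -> L0 hit  d=D]
7: W B3 -> L0 hit  d=D]
8: W B3 -> L0 hit  d=D]
9: R B7 -> L1 miss wb->B4  d=-]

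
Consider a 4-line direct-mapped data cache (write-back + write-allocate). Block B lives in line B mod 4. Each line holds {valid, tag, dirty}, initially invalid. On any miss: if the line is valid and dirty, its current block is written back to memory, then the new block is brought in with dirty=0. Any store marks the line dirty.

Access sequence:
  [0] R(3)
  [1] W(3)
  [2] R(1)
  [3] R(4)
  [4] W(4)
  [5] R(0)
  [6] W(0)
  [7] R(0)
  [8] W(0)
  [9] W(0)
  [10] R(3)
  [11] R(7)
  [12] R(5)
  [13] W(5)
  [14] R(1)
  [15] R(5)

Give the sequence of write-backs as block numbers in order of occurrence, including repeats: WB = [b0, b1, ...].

  0 | R B3 → L3 miss [-]
  1 | W B3 → L3 hit [D]
  2 | R B1 → L1 miss [-]
  3 | R B4 → L0 miss [-]
  4 | W B4 → L0 hit [D]
  5 | R B0 → L0 miss wb→B4 [-]
  6 | W B0 → L0 hit [D]
  7 | R B0 → L0 hit [D]
  8 | W B0 → L0 hit [D]
  9 | W B0 → L0 hit [D]
  10 | R B3 → L3 hit [D]
  11 | R B7 → L3 miss wb→B3 [-]
  12 | R B5 → L1 miss [-]
  13 | W B5 → L1 hit [D]
  14 | R B1 → L1 miss wb→B5 [-]
  15 | R B5 → L1 miss [-]

WB = [4, 3, 5]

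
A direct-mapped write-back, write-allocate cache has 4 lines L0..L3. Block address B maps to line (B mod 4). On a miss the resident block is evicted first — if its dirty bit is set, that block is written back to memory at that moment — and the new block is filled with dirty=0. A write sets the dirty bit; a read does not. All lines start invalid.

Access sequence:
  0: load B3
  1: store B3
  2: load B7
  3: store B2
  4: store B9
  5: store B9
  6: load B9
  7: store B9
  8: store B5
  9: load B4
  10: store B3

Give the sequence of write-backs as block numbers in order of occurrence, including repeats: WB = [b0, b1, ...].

WB = [3, 9]

0: R B3 -> L3 miss  d=-]
1: W B3 -> L3 hit  d=D]
2: R B7 -> L3 miss wb->B3  d=-]
3: W B2 -> L2 miss  d=D]
4: W B9 -> L1 miss  d=D]
5: W B9 -> L1 hit  d=D]
6: R B9 -> L1 hit  d=D]
7: W B9 -> L1 hit  d=D]
8: W B5 -> L1 miss wb->B9  d=D]
9: R B4 -> L0 miss  d=-]
10: W B3 -> L3 miss  d=D]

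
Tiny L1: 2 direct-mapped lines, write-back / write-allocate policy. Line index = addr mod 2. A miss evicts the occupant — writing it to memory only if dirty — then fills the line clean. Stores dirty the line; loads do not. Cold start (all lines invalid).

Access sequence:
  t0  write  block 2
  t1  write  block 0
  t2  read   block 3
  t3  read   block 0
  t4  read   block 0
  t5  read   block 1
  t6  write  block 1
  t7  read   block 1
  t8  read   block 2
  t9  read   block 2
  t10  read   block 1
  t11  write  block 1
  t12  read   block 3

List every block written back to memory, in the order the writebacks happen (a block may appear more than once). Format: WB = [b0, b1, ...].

WB = [2, 0, 1]

  0 | W B2 → L0 miss [D]
  1 | W B0 → L0 miss wb→B2 [D]
  2 | R B3 → L1 miss [-]
  3 | R B0 → L0 hit [D]
  4 | R B0 → L0 hit [D]
  5 | R B1 → L1 miss [-]
  6 | W B1 → L1 hit [D]
  7 | R B1 → L1 hit [D]
  8 | R B2 → L0 miss wb→B0 [-]
  9 | R B2 → L0 hit [-]
  10 | R B1 → L1 hit [D]
  11 | W B1 → L1 hit [D]
  12 | R B3 → L1 miss wb→B1 [-]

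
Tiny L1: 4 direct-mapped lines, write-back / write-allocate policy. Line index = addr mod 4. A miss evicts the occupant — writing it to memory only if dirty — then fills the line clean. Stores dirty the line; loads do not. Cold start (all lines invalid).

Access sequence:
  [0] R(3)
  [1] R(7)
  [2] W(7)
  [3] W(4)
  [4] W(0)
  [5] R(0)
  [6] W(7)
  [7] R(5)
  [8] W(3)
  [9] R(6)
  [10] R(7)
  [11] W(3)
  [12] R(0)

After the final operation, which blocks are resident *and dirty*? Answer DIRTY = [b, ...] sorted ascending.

  0 | R B3 → L3 miss [-]
  1 | R B7 → L3 miss [-]
  2 | W B7 → L3 hit [D]
  3 | W B4 → L0 miss [D]
  4 | W B0 → L0 miss wb→B4 [D]
  5 | R B0 → L0 hit [D]
  6 | W B7 → L3 hit [D]
  7 | R B5 → L1 miss [-]
  8 | W B3 → L3 miss wb→B7 [D]
  9 | R B6 → L2 miss [-]
  10 | R B7 → L3 miss wb→B3 [-]
  11 | W B3 → L3 miss [D]
  12 | R B0 → L0 hit [D]

DIRTY = [0, 3]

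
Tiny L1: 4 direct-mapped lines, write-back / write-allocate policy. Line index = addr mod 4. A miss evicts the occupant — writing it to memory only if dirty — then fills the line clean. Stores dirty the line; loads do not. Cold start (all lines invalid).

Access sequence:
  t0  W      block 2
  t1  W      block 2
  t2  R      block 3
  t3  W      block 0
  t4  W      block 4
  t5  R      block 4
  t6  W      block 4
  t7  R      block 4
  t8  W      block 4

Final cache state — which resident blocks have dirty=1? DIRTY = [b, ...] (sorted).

0: W B2 -> L2 miss  d=D]
1: W B2 -> L2 hit  d=D]
2: R B3 -> L3 miss  d=-]
3: W B0 -> L0 miss  d=D]
4: W B4 -> L0 miss wb->B0  d=D]
5: R B4 -> L0 hit  d=D]
6: W B4 -> L0 hit  d=D]
7: R B4 -> L0 hit  d=D]
8: W B4 -> L0 hit  d=D]

DIRTY = [2, 4]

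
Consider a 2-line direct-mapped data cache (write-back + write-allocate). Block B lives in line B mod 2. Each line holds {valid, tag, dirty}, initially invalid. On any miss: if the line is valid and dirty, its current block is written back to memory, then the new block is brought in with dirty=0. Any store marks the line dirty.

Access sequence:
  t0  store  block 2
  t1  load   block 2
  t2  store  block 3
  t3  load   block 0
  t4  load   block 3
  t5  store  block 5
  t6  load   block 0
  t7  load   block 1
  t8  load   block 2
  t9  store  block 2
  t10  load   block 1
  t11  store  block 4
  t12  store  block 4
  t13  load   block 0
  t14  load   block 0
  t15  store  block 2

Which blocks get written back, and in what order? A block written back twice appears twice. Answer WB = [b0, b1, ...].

WB = [2, 3, 5, 2, 4]

  0 | W B2 → L0 miss [D]
  1 | R B2 → L0 hit [D]
  2 | W B3 → L1 miss [D]
  3 | R B0 → L0 miss wb→B2 [-]
  4 | R B3 → L1 hit [D]
  5 | W B5 → L1 miss wb→B3 [D]
  6 | R B0 → L0 hit [-]
  7 | R B1 → L1 miss wb→B5 [-]
  8 | R B2 → L0 miss [-]
  9 | W B2 → L0 hit [D]
  10 | R B1 → L1 hit [-]
  11 | W B4 → L0 miss wb→B2 [D]
  12 | W B4 → L0 hit [D]
  13 | R B0 → L0 miss wb→B4 [-]
  14 | R B0 → L0 hit [-]
  15 | W B2 → L0 miss [D]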